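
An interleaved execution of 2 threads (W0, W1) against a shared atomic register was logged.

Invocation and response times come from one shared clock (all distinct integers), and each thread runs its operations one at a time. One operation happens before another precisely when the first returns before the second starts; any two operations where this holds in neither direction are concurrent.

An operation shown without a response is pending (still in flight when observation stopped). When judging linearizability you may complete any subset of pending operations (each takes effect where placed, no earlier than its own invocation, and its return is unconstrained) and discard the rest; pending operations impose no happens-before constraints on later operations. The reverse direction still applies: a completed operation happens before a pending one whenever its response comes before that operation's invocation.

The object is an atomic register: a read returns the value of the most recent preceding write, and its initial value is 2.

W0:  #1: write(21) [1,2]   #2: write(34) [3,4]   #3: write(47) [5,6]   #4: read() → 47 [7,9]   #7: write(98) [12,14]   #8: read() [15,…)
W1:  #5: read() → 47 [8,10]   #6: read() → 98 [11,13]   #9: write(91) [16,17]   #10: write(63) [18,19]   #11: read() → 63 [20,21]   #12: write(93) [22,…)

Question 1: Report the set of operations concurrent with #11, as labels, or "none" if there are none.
overlap test against #11 [20,21]: concurrent iff the interval meets 20..21
#1 [1,2]: before
#2 [3,4]: before
#3 [5,6]: before
#4 [7,9]: before
#5 [8,10]: before
#6 [11,13]: before
#7 [12,14]: before
#8 [15,…): concurrent
#9 [16,17]: before
#10 [18,19]: before
#12 [22,…): after

#8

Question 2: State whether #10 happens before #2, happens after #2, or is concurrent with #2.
#10 spans [18,19], #2 spans [3,4]
resp(#2)=4 < inv(#10)=18

after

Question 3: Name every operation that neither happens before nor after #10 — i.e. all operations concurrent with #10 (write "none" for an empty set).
concurrent with #10 ([18,19]): every op whose interval crosses 18..19
#1 [1,2]: before
#2 [3,4]: before
#3 [5,6]: before
#4 [7,9]: before
#5 [8,10]: before
#6 [11,13]: before
#7 [12,14]: before
#8 [15,…): concurrent
#9 [16,17]: before
#11 [20,21]: after
#12 [22,…): after

#8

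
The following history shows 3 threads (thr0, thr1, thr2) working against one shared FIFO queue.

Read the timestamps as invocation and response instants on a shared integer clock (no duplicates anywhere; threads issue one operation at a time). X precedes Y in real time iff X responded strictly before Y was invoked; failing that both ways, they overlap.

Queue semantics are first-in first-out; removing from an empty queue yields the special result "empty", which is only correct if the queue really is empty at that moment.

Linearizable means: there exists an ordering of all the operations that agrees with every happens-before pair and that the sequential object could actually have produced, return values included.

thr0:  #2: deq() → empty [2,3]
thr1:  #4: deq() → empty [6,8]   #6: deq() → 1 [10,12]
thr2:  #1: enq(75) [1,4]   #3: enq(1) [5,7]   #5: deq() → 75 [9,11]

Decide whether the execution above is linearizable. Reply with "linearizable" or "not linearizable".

not linearizable

cut after 7 events: linearizable; cut after 8 events (#4 responds, time 8): not linearizable
the 4 completed operations admit 4 real-time orders; each fails the FIFO queue replay
take #1, #2, #3, #4: step 2 already fails, because #2 deq() → empty cannot occur there
take #1, #2, #4, #3: step 2 already fails, because #2 deq() → empty cannot occur there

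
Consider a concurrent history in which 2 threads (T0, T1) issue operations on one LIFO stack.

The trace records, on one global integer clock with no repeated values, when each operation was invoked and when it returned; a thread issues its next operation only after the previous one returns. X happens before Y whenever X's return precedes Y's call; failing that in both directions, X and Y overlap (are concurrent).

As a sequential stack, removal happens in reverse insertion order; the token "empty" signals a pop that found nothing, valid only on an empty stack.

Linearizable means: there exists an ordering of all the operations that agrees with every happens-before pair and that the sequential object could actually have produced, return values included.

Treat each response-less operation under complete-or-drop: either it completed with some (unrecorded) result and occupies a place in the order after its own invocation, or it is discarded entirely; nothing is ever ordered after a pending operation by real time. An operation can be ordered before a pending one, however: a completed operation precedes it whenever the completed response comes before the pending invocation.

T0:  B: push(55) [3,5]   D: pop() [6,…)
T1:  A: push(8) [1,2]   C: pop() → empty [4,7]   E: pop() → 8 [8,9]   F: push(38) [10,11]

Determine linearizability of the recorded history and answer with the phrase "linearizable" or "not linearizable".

not linearizable

events 1..6 are fine; event 7 — the response of C at time 7 — makes the prefix non-linearizable
every one of the 2 real-time-consistent orders over 3 completed LIFO stack ops fails the sequential spec
no completion choice of the 1 pending operation (D) rescues it — every subset was tried
take A, B, C (pending dropped): step 3 already fails, because C pop() → empty cannot occur there
take A, C, B (pending dropped): step 2 already fails, because C pop() → empty cannot occur there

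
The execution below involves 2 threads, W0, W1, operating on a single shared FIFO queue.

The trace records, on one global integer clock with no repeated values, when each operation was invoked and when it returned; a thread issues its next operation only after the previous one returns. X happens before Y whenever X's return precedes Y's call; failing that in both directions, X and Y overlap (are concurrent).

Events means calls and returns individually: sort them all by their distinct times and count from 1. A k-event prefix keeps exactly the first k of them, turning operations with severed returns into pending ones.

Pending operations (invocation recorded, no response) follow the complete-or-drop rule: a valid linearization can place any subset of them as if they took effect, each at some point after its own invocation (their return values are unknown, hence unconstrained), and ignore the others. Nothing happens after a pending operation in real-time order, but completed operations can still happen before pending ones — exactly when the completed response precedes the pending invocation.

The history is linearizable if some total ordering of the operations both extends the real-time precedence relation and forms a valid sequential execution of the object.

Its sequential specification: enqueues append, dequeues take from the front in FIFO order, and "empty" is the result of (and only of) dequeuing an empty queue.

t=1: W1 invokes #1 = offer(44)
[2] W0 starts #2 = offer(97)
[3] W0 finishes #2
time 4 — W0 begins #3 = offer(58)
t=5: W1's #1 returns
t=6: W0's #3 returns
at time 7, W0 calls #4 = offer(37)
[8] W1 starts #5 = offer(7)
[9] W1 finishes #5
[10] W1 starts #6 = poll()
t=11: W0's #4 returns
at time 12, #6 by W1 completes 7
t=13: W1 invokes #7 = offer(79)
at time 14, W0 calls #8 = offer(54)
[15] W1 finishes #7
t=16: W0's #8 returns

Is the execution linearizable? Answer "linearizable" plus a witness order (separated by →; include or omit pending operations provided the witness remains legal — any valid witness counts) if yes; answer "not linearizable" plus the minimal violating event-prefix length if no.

through event 11 a valid linearization exists; event 12 (#6 responding at time 12) ends that
every one of the 9 real-time-consistent orders over 6 completed FIFO queue ops fails the sequential spec
for example #1, #2, #3, #4, #5, #6 fails at step 6: #6 poll() → 7 is not legal there
for example #1, #2, #3, #5, #4, #6 fails at step 6: #6 poll() → 7 is not legal there

not linearizable — minimal violating prefix: 12 events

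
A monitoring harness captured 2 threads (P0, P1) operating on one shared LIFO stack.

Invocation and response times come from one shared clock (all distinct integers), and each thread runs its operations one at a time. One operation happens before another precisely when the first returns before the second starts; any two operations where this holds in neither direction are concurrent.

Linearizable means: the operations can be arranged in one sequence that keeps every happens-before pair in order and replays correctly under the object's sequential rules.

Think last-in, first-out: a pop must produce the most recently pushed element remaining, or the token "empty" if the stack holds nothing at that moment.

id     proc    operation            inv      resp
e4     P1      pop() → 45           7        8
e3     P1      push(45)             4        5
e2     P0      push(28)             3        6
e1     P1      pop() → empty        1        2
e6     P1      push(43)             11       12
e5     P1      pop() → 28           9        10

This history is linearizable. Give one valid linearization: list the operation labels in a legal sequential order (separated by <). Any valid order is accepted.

e1 < e2 < e3 < e4 < e5 < e6

step 1: e1 pop() → empty — stack <>
step 2: e2 push(28) — stack <28>
step 3: e3 push(45) — stack <28,45>
step 4: e4 pop() → 45 — stack <28>
step 5: e5 pop() → 28 — stack <>
step 6: e6 push(43) — stack <43>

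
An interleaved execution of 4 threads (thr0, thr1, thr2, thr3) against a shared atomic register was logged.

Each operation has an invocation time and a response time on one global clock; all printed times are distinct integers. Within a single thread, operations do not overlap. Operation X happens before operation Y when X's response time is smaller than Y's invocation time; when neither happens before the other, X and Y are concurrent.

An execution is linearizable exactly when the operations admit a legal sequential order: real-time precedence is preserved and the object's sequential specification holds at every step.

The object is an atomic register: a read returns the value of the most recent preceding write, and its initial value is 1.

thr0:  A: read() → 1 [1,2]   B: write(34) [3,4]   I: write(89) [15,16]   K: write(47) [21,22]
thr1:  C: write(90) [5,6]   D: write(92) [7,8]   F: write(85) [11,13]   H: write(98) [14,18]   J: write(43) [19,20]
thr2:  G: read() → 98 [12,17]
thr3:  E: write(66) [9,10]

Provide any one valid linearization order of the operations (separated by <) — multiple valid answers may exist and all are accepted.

A < B < C < D < E < F < H < G < I < J < K

step 1: A read() → 1 — value 1
step 2: B write(34) — value 34
step 3: C write(90) — value 90
step 4: D write(92) — value 92
step 5: E write(66) — value 66
step 6: F write(85) — value 85
step 7: H write(98) — value 98
step 8: G read() → 98 — value 98
step 9: I write(89) — value 89
step 10: J write(43) — value 43
step 11: K write(47) — value 47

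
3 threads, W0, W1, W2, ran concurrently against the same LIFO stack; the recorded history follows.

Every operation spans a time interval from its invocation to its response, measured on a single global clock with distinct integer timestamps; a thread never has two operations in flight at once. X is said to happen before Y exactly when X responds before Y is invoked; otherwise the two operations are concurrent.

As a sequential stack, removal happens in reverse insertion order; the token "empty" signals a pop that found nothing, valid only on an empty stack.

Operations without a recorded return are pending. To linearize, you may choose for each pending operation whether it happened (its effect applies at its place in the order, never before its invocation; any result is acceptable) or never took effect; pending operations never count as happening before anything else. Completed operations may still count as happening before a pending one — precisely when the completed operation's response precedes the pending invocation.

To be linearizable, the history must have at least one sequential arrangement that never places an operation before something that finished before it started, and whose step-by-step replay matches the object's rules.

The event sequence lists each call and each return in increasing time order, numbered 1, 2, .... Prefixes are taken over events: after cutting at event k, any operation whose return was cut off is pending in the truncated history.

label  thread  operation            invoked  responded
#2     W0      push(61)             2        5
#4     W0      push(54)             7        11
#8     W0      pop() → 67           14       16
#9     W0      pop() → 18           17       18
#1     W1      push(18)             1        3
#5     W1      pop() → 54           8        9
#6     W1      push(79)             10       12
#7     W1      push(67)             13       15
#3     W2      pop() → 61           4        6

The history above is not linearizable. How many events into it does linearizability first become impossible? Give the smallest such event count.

18

a valid linearization of events 1..17 exists, for instance #1, #2, #3, #4, #5, #6, #7, #8:
step 1: #1 push(18) — stack <18>
step 2: #2 push(61) — stack <18,61>
step 3: #3 pop() → 61 — stack <18>
step 4: #4 push(54) — stack <18,54>
step 5: #5 pop() → 54 — stack <18>
step 6: #6 push(79) — stack <18,79>
step 7: #7 push(67) — stack <18,79,67>
step 8: #8 pop() → 67 — stack <18,79>
at event 18 (#9's time-18 response) nothing linearizes any more
e.g. #1, #2, #3, #4, #5, #6, #7, #8, #9: illegal at step 9, since #9 pop() → 18 cannot apply there
e.g. #1, #2, #3, #4, #5, #6, #8, #7, #9: illegal at step 7, since #8 pop() → 67 cannot apply there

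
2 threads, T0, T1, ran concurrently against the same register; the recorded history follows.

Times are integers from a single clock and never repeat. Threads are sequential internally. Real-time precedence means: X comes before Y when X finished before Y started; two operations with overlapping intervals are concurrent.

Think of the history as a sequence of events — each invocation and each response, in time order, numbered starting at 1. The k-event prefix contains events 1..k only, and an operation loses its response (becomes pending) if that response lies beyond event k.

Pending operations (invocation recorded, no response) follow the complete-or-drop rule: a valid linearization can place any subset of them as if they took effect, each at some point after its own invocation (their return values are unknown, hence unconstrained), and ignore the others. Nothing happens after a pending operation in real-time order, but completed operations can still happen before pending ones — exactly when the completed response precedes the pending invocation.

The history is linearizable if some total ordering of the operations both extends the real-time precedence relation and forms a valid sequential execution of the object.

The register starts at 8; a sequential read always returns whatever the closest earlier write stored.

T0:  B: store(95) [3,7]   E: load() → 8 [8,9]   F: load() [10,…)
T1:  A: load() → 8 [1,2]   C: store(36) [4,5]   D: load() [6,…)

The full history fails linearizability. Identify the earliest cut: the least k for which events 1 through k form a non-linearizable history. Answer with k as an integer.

events 1..8 are still linearizable — one witness is A, B, C:
after step 1 (A load() → 8): value 8
after step 2 (B store(95)): value 95
after step 3 (C store(36)): value 36
event 9 — E's response, time 9 — after it, nothing linearizes
completion choices over the 1 pending operation (D) were checked; none helps
sample order A, B, C, E (pending dropped) stalls at step 4 — E load() → 8 has no legal effect
sample order A, C, B, E (pending dropped) stalls at step 4 — E load() → 8 has no legal effect

9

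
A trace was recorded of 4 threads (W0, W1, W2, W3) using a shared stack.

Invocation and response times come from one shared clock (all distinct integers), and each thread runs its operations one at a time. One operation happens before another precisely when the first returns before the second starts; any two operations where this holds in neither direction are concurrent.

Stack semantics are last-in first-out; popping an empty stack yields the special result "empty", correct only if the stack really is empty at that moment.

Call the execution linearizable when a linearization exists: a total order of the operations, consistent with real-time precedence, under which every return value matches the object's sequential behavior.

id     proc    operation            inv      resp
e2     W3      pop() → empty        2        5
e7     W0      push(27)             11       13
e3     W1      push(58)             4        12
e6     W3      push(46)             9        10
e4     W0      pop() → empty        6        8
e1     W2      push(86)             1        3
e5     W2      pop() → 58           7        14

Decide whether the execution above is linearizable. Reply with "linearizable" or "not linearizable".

not linearizable

already the first 14 events (up to e5's response at time 14) admit no linearization; the first 13 still do
checked exhaustively: 44 real-time-consistent orders of 7 completed operations, zero legal stack replays
for example e1, e2, e3, e4, e5, e6, e7 fails at step 2: e2 pop() → empty is not legal there
for example e1, e2, e3, e4, e6, e5, e7 fails at step 2: e2 pop() → empty is not legal there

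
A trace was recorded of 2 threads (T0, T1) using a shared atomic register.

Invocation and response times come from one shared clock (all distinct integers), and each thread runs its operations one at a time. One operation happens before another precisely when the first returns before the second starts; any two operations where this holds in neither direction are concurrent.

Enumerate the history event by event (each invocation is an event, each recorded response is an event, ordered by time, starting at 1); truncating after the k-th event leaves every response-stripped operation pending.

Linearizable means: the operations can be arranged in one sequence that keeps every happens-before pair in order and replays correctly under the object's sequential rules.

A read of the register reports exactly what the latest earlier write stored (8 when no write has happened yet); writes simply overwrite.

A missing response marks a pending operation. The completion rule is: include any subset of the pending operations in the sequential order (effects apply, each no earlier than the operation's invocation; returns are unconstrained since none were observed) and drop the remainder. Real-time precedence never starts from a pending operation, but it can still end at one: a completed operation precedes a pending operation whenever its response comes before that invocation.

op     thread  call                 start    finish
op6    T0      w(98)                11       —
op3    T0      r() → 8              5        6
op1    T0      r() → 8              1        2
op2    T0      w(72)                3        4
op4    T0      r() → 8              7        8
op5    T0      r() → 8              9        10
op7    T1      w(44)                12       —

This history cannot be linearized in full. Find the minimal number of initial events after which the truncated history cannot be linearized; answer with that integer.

6

events 1..5 are linearizable, e.g. via op1, op2:
step 1: op1 r() → 8 — value 8
step 2: op2 w(72) — value 72
event 6 — op3's response, time 6 — after it, nothing linearizes
for example op1, op2, op3 fails at step 3: op3 r() → 8 is not legal there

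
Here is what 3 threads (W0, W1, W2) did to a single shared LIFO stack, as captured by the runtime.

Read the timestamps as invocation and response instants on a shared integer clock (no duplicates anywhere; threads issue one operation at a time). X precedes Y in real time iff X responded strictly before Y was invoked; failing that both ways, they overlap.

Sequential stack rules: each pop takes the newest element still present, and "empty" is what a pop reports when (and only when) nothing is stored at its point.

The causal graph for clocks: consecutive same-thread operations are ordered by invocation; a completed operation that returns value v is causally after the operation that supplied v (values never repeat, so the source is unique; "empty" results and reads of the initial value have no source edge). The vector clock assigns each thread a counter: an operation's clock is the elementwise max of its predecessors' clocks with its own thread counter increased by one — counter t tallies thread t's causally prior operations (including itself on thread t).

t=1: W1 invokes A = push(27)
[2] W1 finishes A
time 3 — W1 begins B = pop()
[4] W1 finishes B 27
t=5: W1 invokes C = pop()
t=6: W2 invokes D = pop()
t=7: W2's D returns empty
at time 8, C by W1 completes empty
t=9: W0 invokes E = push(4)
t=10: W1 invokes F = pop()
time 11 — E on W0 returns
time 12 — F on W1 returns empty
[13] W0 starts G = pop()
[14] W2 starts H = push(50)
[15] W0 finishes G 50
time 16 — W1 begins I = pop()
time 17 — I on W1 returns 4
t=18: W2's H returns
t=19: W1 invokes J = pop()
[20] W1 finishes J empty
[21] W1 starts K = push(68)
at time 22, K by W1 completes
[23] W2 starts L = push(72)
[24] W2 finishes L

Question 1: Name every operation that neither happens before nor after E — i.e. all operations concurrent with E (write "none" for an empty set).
Answer: F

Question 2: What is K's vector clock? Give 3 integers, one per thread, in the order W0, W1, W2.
Answer: (1, 7, 0)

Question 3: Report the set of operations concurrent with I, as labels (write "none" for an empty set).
Answer: H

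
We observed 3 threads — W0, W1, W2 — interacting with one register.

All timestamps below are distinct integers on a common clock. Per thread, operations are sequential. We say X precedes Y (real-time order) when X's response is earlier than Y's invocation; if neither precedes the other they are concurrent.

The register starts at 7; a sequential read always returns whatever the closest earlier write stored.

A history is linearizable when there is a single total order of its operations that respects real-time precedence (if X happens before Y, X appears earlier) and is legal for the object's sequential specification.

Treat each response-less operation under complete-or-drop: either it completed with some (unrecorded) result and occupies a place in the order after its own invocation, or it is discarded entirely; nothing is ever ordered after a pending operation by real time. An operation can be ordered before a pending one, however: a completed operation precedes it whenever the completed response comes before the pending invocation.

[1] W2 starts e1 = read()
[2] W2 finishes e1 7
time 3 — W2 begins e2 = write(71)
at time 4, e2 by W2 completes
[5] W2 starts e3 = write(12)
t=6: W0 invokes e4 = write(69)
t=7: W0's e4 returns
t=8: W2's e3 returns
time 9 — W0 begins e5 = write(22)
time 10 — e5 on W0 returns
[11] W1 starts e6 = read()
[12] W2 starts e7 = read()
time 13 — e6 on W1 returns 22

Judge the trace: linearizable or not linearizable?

a witness: e1, e2, e3, e4, e5, e6
step 1: e1 read() → 7 — value 7
step 2: e2 write(71) — value 71
step 3: e3 write(12) — value 12
step 4: e4 write(69) — value 69
step 5: e5 write(22) — value 22
step 6: e6 read() → 22 — value 22

linearizable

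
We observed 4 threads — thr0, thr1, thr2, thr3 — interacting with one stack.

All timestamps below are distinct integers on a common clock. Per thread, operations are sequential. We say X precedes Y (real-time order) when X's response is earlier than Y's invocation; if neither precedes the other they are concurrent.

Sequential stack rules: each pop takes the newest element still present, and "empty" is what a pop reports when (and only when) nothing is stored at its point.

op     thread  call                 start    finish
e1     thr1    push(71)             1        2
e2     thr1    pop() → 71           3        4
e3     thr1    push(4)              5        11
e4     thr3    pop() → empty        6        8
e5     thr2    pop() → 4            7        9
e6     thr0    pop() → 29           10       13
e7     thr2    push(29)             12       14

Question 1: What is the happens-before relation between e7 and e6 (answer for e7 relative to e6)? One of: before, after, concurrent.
concurrent

e7 spans [12,14], e6 spans [10,13]
the intervals overlap in both directions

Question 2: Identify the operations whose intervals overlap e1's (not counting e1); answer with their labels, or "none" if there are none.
none

e1 spans [1,2]: anything still running between times 1 and 2 counts as concurrent
e2 [3,4]: after
e3 [5,11]: after
e4 [6,8]: after
e5 [7,9]: after
e6 [10,13]: after
e7 [12,14]: after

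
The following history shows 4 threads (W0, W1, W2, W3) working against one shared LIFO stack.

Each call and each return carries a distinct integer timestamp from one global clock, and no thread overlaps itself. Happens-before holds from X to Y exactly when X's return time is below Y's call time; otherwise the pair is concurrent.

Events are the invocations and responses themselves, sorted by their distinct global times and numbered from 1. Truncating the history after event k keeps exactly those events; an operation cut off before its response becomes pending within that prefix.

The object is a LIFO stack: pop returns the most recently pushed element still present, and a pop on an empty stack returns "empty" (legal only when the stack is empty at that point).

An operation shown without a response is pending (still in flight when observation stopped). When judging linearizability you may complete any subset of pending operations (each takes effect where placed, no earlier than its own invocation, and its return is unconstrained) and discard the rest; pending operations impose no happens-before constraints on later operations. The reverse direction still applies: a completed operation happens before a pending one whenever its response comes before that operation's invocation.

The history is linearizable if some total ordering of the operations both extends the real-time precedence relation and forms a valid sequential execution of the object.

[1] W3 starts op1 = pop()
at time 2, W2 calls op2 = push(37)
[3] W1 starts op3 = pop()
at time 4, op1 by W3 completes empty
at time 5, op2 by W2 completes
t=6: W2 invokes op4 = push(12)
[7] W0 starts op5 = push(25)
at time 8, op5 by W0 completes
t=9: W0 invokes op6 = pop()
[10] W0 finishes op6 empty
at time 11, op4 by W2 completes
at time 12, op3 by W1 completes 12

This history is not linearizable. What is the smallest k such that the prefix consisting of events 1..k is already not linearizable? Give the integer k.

events 1..9 are still linearizable — one witness is op1, op2, op3, op4, op5:
after step 1 (op1 pop() → empty): stack <>
after step 2 (op2 push(37)): stack <37>
after step 3 (op3 pop() (pending, included)): stack <>
after step 4 (op4 push(12) (pending, included)): stack <12>
after step 5 (op5 push(25)): stack <12,25>
once event 10 joins (op6's response, time 10), exhaustive search finds no witness
include/drop combinations of the 2 pending operations (op3, op4) were all tried; none helps
for example op1, op2, op5, op6 (pending dropped) fails at step 4: op6 pop() → empty is not legal there
for example op2, op1, op5, op6 (pending dropped) fails at step 2: op1 pop() → empty is not legal there

10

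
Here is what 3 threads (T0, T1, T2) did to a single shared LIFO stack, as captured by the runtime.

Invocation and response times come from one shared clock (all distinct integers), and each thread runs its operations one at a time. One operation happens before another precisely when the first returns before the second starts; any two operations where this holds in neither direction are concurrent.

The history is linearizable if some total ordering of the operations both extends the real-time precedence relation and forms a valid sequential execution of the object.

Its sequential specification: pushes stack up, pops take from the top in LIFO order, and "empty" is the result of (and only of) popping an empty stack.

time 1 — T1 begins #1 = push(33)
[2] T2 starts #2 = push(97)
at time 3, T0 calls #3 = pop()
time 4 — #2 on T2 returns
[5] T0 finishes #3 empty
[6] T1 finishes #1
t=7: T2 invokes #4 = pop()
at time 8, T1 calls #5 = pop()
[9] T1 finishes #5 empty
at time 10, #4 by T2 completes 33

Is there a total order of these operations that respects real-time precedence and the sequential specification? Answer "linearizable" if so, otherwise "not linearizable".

already the first 9 events (up to #5's response at time 9) admit no linearization; the first 8 still do
checked exhaustively: 6 real-time-consistent orders of 4 completed operations, zero legal LIFO stack replays
every completion of the 1 pending operation (#4) was checked; none linearizes
one such order, #1, #2, #3, #5 (pending dropped), breaks at step 3 where #3 pop() → empty is illegal
one such order, #1, #3, #2, #5 (pending dropped), breaks at step 2 where #3 pop() → empty is illegal

not linearizable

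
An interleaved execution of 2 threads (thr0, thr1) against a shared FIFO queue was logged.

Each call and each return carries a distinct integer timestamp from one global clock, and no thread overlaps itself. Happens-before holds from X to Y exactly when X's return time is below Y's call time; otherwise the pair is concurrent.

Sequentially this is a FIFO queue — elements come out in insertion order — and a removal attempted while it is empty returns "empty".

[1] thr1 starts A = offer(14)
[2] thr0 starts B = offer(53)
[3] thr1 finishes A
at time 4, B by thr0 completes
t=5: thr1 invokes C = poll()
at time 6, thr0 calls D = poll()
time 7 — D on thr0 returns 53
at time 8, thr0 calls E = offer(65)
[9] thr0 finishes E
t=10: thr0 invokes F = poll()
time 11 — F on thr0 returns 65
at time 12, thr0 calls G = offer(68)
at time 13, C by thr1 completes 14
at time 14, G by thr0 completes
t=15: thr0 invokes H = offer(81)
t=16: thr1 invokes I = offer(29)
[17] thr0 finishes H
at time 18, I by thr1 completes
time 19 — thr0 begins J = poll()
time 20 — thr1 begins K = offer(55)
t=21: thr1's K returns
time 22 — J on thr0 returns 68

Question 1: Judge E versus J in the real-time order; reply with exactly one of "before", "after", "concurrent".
Answer: before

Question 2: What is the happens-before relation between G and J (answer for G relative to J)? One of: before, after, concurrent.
Answer: before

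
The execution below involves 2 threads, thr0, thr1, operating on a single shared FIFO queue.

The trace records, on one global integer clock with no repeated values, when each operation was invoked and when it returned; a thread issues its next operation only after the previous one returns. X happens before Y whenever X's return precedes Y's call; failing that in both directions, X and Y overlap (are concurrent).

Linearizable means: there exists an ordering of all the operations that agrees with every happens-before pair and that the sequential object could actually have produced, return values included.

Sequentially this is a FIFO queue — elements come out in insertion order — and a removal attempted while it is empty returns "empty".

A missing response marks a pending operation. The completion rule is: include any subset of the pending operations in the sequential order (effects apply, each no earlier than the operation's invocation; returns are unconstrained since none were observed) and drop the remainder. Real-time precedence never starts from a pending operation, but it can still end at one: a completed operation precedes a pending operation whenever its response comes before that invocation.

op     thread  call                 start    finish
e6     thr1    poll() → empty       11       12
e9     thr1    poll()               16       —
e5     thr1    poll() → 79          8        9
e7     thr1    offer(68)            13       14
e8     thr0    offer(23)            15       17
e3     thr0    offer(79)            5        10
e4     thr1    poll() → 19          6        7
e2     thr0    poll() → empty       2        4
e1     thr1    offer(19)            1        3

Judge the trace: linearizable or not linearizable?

linearizable

a witness: e2, e1, e3, e4, e5, e6, e7, e8
1. e2 poll() → empty, leaving queue <>
2. e1 offer(19), leaving queue <19>
3. e3 offer(79), leaving queue <19,79>
4. e4 poll() → 19, leaving queue <79>
5. e5 poll() → 79, leaving queue <>
6. e6 poll() → empty, leaving queue <>
7. e7 offer(68), leaving queue <68>
8. e8 offer(23), leaving queue <68,23>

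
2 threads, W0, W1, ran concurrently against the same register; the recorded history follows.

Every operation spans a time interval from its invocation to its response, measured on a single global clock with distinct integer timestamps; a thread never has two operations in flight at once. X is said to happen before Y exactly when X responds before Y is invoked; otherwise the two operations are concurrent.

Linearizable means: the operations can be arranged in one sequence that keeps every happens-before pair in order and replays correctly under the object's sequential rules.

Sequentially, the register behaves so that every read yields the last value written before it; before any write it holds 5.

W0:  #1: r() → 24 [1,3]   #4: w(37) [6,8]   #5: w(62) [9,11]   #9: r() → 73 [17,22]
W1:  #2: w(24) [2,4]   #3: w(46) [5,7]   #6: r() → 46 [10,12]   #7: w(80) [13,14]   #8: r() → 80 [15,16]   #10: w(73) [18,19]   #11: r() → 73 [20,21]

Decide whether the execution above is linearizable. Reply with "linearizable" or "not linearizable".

linearizable

witness order: #2, #1, #4, #3, #6, #5, #7, #8, #10, #9, #11
1. #2 w(24), leaving value 24
2. #1 r() → 24, leaving value 24
3. #4 w(37), leaving value 37
4. #3 w(46), leaving value 46
5. #6 r() → 46, leaving value 46
6. #5 w(62), leaving value 62
7. #7 w(80), leaving value 80
8. #8 r() → 80, leaving value 80
9. #10 w(73), leaving value 73
10. #9 r() → 73, leaving value 73
11. #11 r() → 73, leaving value 73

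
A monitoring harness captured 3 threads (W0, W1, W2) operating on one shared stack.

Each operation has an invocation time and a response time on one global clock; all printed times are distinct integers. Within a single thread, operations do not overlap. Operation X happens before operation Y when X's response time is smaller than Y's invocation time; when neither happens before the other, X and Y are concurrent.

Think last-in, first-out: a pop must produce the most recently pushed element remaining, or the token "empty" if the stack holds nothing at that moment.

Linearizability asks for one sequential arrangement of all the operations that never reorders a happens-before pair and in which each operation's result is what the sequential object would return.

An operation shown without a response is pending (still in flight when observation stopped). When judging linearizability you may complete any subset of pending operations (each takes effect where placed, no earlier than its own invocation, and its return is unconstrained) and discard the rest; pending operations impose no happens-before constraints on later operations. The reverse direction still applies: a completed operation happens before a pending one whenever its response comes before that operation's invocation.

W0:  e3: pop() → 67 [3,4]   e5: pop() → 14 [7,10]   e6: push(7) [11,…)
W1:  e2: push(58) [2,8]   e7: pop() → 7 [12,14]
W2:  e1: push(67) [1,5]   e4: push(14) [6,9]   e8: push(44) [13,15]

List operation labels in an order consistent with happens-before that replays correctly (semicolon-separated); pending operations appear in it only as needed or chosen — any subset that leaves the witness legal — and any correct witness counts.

after step 1 (e1 push(67)): stack <67>
after step 2 (e3 pop() → 67): stack <>
after step 3 (e2 push(58)): stack <58>
after step 4 (e4 push(14)): stack <58,14>
after step 5 (e5 pop() → 14): stack <58>
after step 6 (e6 push(7) (pending, included)): stack <58,7>
after step 7 (e7 pop() → 7): stack <58>
after step 8 (e8 push(44)): stack <58,44>

e1; e3; e2; e4; e5; e6; e7; e8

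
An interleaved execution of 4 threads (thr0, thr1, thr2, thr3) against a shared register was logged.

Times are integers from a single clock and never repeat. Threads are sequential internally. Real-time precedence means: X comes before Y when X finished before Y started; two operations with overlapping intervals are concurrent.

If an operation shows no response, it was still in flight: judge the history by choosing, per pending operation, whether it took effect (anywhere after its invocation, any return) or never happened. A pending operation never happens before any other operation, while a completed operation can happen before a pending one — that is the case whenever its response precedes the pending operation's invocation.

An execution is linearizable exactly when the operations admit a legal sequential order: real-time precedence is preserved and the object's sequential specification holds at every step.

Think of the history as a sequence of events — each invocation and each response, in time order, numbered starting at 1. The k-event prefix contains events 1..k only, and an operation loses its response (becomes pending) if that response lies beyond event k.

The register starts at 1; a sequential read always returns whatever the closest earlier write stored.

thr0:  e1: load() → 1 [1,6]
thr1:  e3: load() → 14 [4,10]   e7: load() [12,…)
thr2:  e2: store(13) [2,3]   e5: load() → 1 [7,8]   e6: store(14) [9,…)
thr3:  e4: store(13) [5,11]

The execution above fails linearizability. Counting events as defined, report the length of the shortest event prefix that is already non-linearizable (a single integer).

8

events 1..7 are linearizable, e.g. via e1, e2:
1. e1 load() → 1, leaving value 1
2. e2 store(13), leaving value 13
adding event 8 (e5 responds at 8) leaves no legal real-time order
completion choices over the 2 pending operations (e3, e4) were checked; none helps
take e1, e2, e5 (pending dropped): step 3 already fails, because e5 load() → 1 cannot occur there
take e2, e1, e5 (pending dropped): step 2 already fails, because e1 load() → 1 cannot occur there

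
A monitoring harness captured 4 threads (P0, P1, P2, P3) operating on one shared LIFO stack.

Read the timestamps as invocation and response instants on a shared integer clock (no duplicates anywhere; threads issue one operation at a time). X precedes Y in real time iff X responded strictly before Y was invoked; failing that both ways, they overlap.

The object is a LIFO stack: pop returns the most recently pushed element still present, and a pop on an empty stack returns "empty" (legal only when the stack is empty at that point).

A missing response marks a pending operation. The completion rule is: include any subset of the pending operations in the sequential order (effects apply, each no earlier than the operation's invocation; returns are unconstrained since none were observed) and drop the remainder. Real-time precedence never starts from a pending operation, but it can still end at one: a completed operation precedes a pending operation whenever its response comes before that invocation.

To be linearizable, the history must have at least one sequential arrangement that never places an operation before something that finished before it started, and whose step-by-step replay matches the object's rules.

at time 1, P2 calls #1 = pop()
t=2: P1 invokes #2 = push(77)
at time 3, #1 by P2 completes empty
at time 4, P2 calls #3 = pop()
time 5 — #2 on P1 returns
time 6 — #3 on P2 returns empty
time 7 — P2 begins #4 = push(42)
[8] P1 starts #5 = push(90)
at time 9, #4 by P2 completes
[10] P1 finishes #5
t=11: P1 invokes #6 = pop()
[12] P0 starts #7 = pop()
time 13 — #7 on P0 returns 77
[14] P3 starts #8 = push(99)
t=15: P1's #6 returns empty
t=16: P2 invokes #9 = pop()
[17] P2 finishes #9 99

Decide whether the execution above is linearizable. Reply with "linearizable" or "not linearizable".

not linearizable

events 1..12 are fine; event 13 — the response of #7 at time 13 — makes the prefix non-linearizable
checked exhaustively: 6 real-time-consistent orders of 6 completed operations, zero legal LIFO stack replays
no completion choice of the 1 pending operation (#6) rescues it — every subset was tried
e.g. #1, #2, #3, #4, #5, #7 (pending dropped): illegal at step 3, since #3 pop() → empty cannot apply there
e.g. #1, #2, #3, #5, #4, #7 (pending dropped): illegal at step 3, since #3 pop() → empty cannot apply there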